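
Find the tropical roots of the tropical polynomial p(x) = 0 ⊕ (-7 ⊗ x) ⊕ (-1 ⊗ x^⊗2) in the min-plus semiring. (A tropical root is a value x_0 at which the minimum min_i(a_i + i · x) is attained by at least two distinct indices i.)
Roots: {-6, 7}

Each tropical root is a break point of the lower envelope of the lines y = a_i + i · x (there are 3 lines, with slopes 0, 1, ..., 2). Only the lines that attain the minimum somewhere contribute to roots; other lines are dominated. Here the surviving (envelope) indices are i = 2, i = 1, i = 0.
Intersections between consecutive envelope lines give the roots: for adjacent envelope indices i < j the intersection is x = (a_i − a_j) / (j − i). Reading off the sorted break points: {-6, 7}.
Verification: at each break x_0, at least two indices attain the minimum of min_i(a_i + i · x_0).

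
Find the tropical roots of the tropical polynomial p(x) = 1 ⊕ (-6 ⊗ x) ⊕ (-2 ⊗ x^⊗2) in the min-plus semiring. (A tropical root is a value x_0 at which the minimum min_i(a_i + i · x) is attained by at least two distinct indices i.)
Roots: {-4, 7}

Each tropical root is a break point of the lower envelope of the lines y = a_i + i · x (there are 3 lines, with slopes 0, 1, ..., 2). Only the lines that attain the minimum somewhere contribute to roots; other lines are dominated. Here the surviving (envelope) indices are i = 2, i = 1, i = 0.
Intersections between consecutive envelope lines give the roots: for adjacent envelope indices i < j the intersection is x = (a_i − a_j) / (j − i). Reading off the sorted break points: {-4, 7}.
Verification: at each break x_0, at least two indices attain the minimum of min_i(a_i + i · x_0).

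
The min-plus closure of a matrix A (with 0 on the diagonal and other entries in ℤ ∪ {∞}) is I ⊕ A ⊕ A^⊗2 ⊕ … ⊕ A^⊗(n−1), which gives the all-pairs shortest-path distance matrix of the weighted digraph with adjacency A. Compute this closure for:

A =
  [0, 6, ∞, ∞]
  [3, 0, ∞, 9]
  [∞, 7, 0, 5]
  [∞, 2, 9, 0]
Closure =
  [0, 6, 24, 15]
  [3, 0, 18, 9]
  [10, 7, 0, 5]
  [5, 2, 9, 0]

This is the Floyd-Warshall all-pairs shortest-path computation. For each intermediate vertex k = 0, 1, …, 3, update dist[i][j] ← min(dist[i][j], dist[i][k] + dist[k][j]). The final matrix gives, for each (i, j), the minimum total weight of any directed path from i to j (possibly empty when i = j).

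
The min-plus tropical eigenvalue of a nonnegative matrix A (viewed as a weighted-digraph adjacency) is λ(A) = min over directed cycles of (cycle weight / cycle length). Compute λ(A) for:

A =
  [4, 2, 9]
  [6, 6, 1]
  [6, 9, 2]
λ(A) = 2

Enumerate directed cycles and compute their means (weight / length). Sample:
  cycle 0 → 0: weight = 4, length = 1, mean = 4/1 ≈ 4.000
  cycle 1 → 1: weight = 6, length = 1, mean = 6/1 ≈ 6.000
  cycle 2 → 2: weight = 2, length = 1, mean = 2/1 ≈ 2.000
  cycle 0 → 1 → 0: weight = 8, length = 2, mean = 8/2 ≈ 4.000
  cycle 0 → 2 → 0: weight = 15, length = 2, mean = 15/2 ≈ 7.500
  cycle 1 → 0 → 1: weight = 8, length = 2, mean = 8/2 ≈ 4.000
Minimum mean = 2.000, attained e.g. along the cycle 2 → 2 with weight 2 and length 1. So λ(A) = 2/1 = 2.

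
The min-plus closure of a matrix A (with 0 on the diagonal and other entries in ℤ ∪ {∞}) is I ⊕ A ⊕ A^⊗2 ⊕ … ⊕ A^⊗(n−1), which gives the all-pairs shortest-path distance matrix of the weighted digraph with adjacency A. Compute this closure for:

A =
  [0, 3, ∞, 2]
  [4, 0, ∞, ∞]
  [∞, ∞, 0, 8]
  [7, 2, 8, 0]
Closure =
  [0, 3, 10, 2]
  [4, 0, 14, 6]
  [14, 10, 0, 8]
  [6, 2, 8, 0]

This is the Floyd-Warshall all-pairs shortest-path computation. For each intermediate vertex k = 0, 1, …, 3, update dist[i][j] ← min(dist[i][j], dist[i][k] + dist[k][j]). The final matrix gives, for each (i, j), the minimum total weight of any directed path from i to j (possibly empty when i = j).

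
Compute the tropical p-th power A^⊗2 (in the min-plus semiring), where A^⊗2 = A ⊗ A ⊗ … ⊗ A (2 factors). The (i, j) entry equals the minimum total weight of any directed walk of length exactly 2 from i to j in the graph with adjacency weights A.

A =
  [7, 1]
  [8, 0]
A^⊗2 =
  [9, 1]
  [8, 0]

Each entry (A^⊗2)_ij equals the minimum over all length-2 walks i = v_0 → v_1 → … → v_2 = j of Σ_t A[v_t][v_{t+1}]. For example, for (i, j) = (0, 1) we minimise over 2 possible intermediate vertex sequences; the minimum is 1, attained along the walk 0 → 1 → 1.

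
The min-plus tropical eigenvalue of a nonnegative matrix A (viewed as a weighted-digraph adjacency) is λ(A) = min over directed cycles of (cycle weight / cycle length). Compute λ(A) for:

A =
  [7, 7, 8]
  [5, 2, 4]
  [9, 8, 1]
λ(A) = 1

Enumerate directed cycles and compute their means (weight / length). Sample:
  cycle 0 → 0: weight = 7, length = 1, mean = 7/1 ≈ 7.000
  cycle 1 → 1: weight = 2, length = 1, mean = 2/1 ≈ 2.000
  cycle 2 → 2: weight = 1, length = 1, mean = 1/1 ≈ 1.000
  cycle 0 → 1 → 0: weight = 12, length = 2, mean = 12/2 ≈ 6.000
  cycle 0 → 2 → 0: weight = 17, length = 2, mean = 17/2 ≈ 8.500
  cycle 1 → 0 → 1: weight = 12, length = 2, mean = 12/2 ≈ 6.000
Minimum mean = 1.000, attained e.g. along the cycle 2 → 2 with weight 1 and length 1. So λ(A) = 1/1 = 1.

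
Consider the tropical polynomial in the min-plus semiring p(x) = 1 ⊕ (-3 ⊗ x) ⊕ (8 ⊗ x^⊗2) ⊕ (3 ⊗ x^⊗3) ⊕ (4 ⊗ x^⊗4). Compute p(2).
p(2) = -1

A tropical monomial a ⊗ x^⊗i evaluates to a + i · x. Evaluating each term at x = 2:
  Term 0 contributes 1 + 0 · 2 = 1
  Term 1 contributes -3 + 1 · 2 = -1
  Term 2 contributes 8 + 2 · 2 = 12
  Term 3 contributes 3 + 3 · 2 = 9
  Term 4 contributes 4 + 4 · 2 = 12
p(2) = ⊕ of these = min[1, -1, 12, 9, 12] = -1.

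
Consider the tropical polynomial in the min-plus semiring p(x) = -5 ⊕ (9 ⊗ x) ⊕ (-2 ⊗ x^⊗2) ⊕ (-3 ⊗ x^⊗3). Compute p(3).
p(3) = -5

A tropical monomial a ⊗ x^⊗i evaluates to a + i · x. Evaluating each term at x = 3:
  Term 0 contributes -5 + 0 · 3 = -5
  Term 1 contributes 9 + 1 · 3 = 12
  Term 2 contributes -2 + 2 · 3 = 4
  Term 3 contributes -3 + 3 · 3 = 6
p(3) = ⊕ of these = min[-5, 12, 4, 6] = -5.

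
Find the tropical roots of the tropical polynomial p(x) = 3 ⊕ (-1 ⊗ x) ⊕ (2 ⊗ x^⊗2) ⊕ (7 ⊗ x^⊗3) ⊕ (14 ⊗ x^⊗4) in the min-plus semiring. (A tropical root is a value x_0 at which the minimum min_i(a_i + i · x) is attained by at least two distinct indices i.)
Roots: {-7, -5, -3, 4}

Each tropical root is a break point of the lower envelope of the lines y = a_i + i · x (there are 5 lines, with slopes 0, 1, ..., 4). Only the lines that attain the minimum somewhere contribute to roots; other lines are dominated. Here the surviving (envelope) indices are i = 4, i = 3, i = 2, i = 1, i = 0.
Intersections between consecutive envelope lines give the roots: for adjacent envelope indices i < j the intersection is x = (a_i − a_j) / (j − i). Reading off the sorted break points: {-7, -5, -3, 4}.
Verification: at each break x_0, at least two indices attain the minimum of min_i(a_i + i · x_0).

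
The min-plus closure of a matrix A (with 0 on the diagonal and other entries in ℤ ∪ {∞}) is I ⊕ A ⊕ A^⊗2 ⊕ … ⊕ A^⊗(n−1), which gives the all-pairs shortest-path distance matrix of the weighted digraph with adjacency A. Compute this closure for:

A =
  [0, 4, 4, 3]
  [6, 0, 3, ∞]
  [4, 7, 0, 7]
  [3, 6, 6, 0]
Closure =
  [0, 4, 4, 3]
  [6, 0, 3, 9]
  [4, 7, 0, 7]
  [3, 6, 6, 0]

This is the Floyd-Warshall all-pairs shortest-path computation. For each intermediate vertex k = 0, 1, …, 3, update dist[i][j] ← min(dist[i][j], dist[i][k] + dist[k][j]). The final matrix gives, for each (i, j), the minimum total weight of any directed path from i to j (possibly empty when i = j).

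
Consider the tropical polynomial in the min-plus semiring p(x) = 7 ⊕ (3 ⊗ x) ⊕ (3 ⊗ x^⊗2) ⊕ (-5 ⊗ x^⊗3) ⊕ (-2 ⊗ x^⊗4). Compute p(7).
p(7) = 7

A tropical monomial a ⊗ x^⊗i evaluates to a + i · x. Evaluating each term at x = 7:
  Term 0 contributes 7 + 0 · 7 = 7
  Term 1 contributes 3 + 1 · 7 = 10
  Term 2 contributes 3 + 2 · 7 = 17
  Term 3 contributes -5 + 3 · 7 = 16
  Term 4 contributes -2 + 4 · 7 = 26
p(7) = ⊕ of these = min[7, 10, 17, 16, 26] = 7.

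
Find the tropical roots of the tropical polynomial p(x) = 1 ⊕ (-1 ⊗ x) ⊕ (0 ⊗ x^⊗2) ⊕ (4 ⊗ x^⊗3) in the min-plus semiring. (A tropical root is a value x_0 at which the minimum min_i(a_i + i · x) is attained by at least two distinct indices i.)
Roots: {-4, -1, 2}

Each tropical root is a break point of the lower envelope of the lines y = a_i + i · x (there are 4 lines, with slopes 0, 1, ..., 3). Only the lines that attain the minimum somewhere contribute to roots; other lines are dominated. Here the surviving (envelope) indices are i = 3, i = 2, i = 1, i = 0.
Intersections between consecutive envelope lines give the roots: for adjacent envelope indices i < j the intersection is x = (a_i − a_j) / (j − i). Reading off the sorted break points: {-4, -1, 2}.
Verification: at each break x_0, at least two indices attain the minimum of min_i(a_i + i · x_0).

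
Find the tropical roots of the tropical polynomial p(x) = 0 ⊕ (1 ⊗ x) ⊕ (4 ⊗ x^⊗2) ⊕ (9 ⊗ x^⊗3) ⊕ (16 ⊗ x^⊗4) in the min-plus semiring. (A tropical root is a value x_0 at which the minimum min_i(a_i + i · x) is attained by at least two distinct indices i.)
Roots: {-7, -5, -3, -1}

Each tropical root is a break point of the lower envelope of the lines y = a_i + i · x (there are 5 lines, with slopes 0, 1, ..., 4). Only the lines that attain the minimum somewhere contribute to roots; other lines are dominated. Here the surviving (envelope) indices are i = 4, i = 3, i = 2, i = 1, i = 0.
Intersections between consecutive envelope lines give the roots: for adjacent envelope indices i < j the intersection is x = (a_i − a_j) / (j − i). Reading off the sorted break points: {-7, -5, -3, -1}.
Verification: at each break x_0, at least two indices attain the minimum of min_i(a_i + i · x_0).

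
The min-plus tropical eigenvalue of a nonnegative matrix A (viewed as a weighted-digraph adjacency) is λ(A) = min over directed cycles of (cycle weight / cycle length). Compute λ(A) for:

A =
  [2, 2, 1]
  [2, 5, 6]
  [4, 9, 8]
λ(A) = 2

Enumerate directed cycles and compute their means (weight / length). Sample:
  cycle 0 → 0: weight = 2, length = 1, mean = 2/1 ≈ 2.000
  cycle 1 → 1: weight = 5, length = 1, mean = 5/1 ≈ 5.000
  cycle 2 → 2: weight = 8, length = 1, mean = 8/1 ≈ 8.000
  cycle 0 → 1 → 0: weight = 4, length = 2, mean = 4/2 ≈ 2.000
  cycle 0 → 2 → 0: weight = 5, length = 2, mean = 5/2 ≈ 2.500
  cycle 1 → 0 → 1: weight = 4, length = 2, mean = 4/2 ≈ 2.000
Minimum mean = 2.000, attained e.g. along the cycle 0 → 0 with weight 2 and length 1. So λ(A) = 2/1 = 2.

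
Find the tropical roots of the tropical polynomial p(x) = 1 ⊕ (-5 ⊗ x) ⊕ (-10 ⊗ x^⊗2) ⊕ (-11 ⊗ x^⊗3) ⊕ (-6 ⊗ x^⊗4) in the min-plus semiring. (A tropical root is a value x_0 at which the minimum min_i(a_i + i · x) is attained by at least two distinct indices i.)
Roots: {-5, 1, 5, 6}

Each tropical root is a break point of the lower envelope of the lines y = a_i + i · x (there are 5 lines, with slopes 0, 1, ..., 4). Only the lines that attain the minimum somewhere contribute to roots; other lines are dominated. Here the surviving (envelope) indices are i = 4, i = 3, i = 2, i = 1, i = 0.
Intersections between consecutive envelope lines give the roots: for adjacent envelope indices i < j the intersection is x = (a_i − a_j) / (j − i). Reading off the sorted break points: {-5, 1, 5, 6}.
Verification: at each break x_0, at least two indices attain the minimum of min_i(a_i + i · x_0).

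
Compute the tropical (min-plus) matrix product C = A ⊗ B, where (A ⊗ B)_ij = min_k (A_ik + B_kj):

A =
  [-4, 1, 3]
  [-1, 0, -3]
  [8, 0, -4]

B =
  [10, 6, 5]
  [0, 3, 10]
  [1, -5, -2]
A ⊗ B =
  [1, -2, 1]
  [-2, -8, -5]
  [-3, -9, -6]

Apply the min-plus product entry-by-entry:
  C[0][0] = min over k of (A[0][0] + B[0][0] = -4 + 10 = 6, A[0][1] + B[1][0] = 1 + 0 = 1, A[0][2] + B[2][0] = 3 + 1 = 4) = 1 (attained at k = 1)
  C[0][1] = min over k of (A[0][0] + B[0][1] = -4 + 6 = 2, A[0][1] + B[1][1] = 1 + 3 = 4, A[0][2] + B[2][1] = 3 + -5 = -2) = -2 (attained at k = 2)
  C[0][2] = min over k of (A[0][0] + B[0][2] = -4 + 5 = 1, A[0][1] + B[1][2] = 1 + 10 = 11, A[0][2] + B[2][2] = 3 + -2 = 1) = 1 (attained at k = 0)
  C[1][0] = min over k of (A[1][0] + B[0][0] = -1 + 10 = 9, A[1][1] + B[1][0] = 0 + 0 = 0, A[1][2] + B[2][0] = -3 + 1 = -2) = -2 (attained at k = 2)
  C[1][1] = min over k of (A[1][0] + B[0][1] = -1 + 6 = 5, A[1][1] + B[1][1] = 0 + 3 = 3, A[1][2] + B[2][1] = -3 + -5 = -8) = -8 (attained at k = 2)
  C[1][2] = min over k of (A[1][0] + B[0][2] = -1 + 5 = 4, A[1][1] + B[1][2] = 0 + 10 = 10, A[1][2] + B[2][2] = -3 + -2 = -5) = -5 (attained at k = 2)
  C[2][0] = min over k of (A[2][0] + B[0][0] = 8 + 10 = 18, A[2][1] + B[1][0] = 0 + 0 = 0, A[2][2] + B[2][0] = -4 + 1 = -3) = -3 (attained at k = 2)
  C[2][1] = min over k of (A[2][0] + B[0][1] = 8 + 6 = 14, A[2][1] + B[1][1] = 0 + 3 = 3, A[2][2] + B[2][1] = -4 + -5 = -9) = -9 (attained at k = 2)
  C[2][2] = min over k of (A[2][0] + B[0][2] = 8 + 5 = 13, A[2][1] + B[1][2] = 0 + 10 = 10, A[2][2] + B[2][2] = -4 + -2 = -6) = -6 (attained at k = 2)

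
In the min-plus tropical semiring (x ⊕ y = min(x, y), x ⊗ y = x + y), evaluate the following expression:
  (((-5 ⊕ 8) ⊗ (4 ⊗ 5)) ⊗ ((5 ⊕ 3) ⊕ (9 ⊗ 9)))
(((-5 ⊕ 8) ⊗ (4 ⊗ 5)) ⊗ ((5 ⊕ 3) ⊕ (9 ⊗ 9))) = 7

Expand innermost to outermost. Recall ⊕ takes the minimum of its arguments and ⊗ takes their sum. Working out the expression (((-5 ⊕ 8) ⊗ (4 ⊗ 5)) ⊗ ((5 ⊕ 3) ⊕ (9 ⊗ 9))) gives 7.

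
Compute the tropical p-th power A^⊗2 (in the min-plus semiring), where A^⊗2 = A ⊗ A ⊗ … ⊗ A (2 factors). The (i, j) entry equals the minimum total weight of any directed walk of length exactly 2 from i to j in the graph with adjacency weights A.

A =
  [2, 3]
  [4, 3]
A^⊗2 =
  [4, 5]
  [6, 6]

Each entry (A^⊗2)_ij equals the minimum over all length-2 walks i = v_0 → v_1 → … → v_2 = j of Σ_t A[v_t][v_{t+1}]. For example, for (i, j) = (0, 1) we minimise over 2 possible intermediate vertex sequences; the minimum is 5, attained along the walk 0 → 0 → 1.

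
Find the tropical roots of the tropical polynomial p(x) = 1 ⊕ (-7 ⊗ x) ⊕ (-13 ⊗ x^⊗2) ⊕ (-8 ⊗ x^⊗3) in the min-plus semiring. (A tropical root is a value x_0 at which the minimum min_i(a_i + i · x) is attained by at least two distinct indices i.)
Roots: {-5, 6, 8}

Each tropical root is a break point of the lower envelope of the lines y = a_i + i · x (there are 4 lines, with slopes 0, 1, ..., 3). Only the lines that attain the minimum somewhere contribute to roots; other lines are dominated. Here the surviving (envelope) indices are i = 3, i = 2, i = 1, i = 0.
Intersections between consecutive envelope lines give the roots: for adjacent envelope indices i < j the intersection is x = (a_i − a_j) / (j − i). Reading off the sorted break points: {-5, 6, 8}.
Verification: at each break x_0, at least two indices attain the minimum of min_i(a_i + i · x_0).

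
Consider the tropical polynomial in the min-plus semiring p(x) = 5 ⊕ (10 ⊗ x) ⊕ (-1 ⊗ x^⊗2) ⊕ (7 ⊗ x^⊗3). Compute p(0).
p(0) = -1

A tropical monomial a ⊗ x^⊗i evaluates to a + i · x. Evaluating each term at x = 0:
  Term 0 contributes 5 + 0 · 0 = 5
  Term 1 contributes 10 + 1 · 0 = 10
  Term 2 contributes -1 + 2 · 0 = -1
  Term 3 contributes 7 + 3 · 0 = 7
p(0) = ⊕ of these = min[5, 10, -1, 7] = -1.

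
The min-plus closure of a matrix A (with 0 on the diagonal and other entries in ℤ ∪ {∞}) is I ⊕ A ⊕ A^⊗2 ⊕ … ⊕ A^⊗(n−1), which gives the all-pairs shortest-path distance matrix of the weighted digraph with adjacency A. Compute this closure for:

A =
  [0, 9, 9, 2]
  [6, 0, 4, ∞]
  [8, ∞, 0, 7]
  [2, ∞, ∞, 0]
Closure =
  [0, 9, 9, 2]
  [6, 0, 4, 8]
  [8, 17, 0, 7]
  [2, 11, 11, 0]

This is the Floyd-Warshall all-pairs shortest-path computation. For each intermediate vertex k = 0, 1, …, 3, update dist[i][j] ← min(dist[i][j], dist[i][k] + dist[k][j]). The final matrix gives, for each (i, j), the minimum total weight of any directed path from i to j (possibly empty when i = j).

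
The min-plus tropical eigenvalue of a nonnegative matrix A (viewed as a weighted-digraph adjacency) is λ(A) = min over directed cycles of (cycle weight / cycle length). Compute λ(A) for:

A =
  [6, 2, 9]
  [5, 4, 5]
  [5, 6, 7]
λ(A) = 7/2

Enumerate directed cycles and compute their means (weight / length). Sample:
  cycle 0 → 0: weight = 6, length = 1, mean = 6/1 ≈ 6.000
  cycle 1 → 1: weight = 4, length = 1, mean = 4/1 ≈ 4.000
  cycle 2 → 2: weight = 7, length = 1, mean = 7/1 ≈ 7.000
  cycle 0 → 1 → 0: weight = 7, length = 2, mean = 7/2 ≈ 3.500
  cycle 0 → 2 → 0: weight = 14, length = 2, mean = 14/2 ≈ 7.000
  cycle 1 → 0 → 1: weight = 7, length = 2, mean = 7/2 ≈ 3.500
Minimum mean = 3.500, attained e.g. along the cycle 0 → 1 → 0 with weight 7 and length 2. So λ(A) = 7/2 = 7/2.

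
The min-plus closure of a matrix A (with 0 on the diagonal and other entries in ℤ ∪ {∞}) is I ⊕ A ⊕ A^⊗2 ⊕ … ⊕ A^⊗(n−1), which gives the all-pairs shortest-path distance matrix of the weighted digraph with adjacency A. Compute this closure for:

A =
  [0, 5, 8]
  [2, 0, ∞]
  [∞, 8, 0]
Closure =
  [0, 5, 8]
  [2, 0, 10]
  [10, 8, 0]

This is the Floyd-Warshall all-pairs shortest-path computation. For each intermediate vertex k = 0, 1, …, 2, update dist[i][j] ← min(dist[i][j], dist[i][k] + dist[k][j]). The final matrix gives, for each (i, j), the minimum total weight of any directed path from i to j (possibly empty when i = j).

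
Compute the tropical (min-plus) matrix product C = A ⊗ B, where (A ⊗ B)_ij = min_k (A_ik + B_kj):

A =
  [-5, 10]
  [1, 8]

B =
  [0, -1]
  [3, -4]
A ⊗ B =
  [-5, -6]
  [1, 0]

Apply the min-plus product entry-by-entry:
  C[0][0] = min over k of (A[0][0] + B[0][0] = -5 + 0 = -5, A[0][1] + B[1][0] = 10 + 3 = 13) = -5 (attained at k = 0)
  C[0][1] = min over k of (A[0][0] + B[0][1] = -5 + -1 = -6, A[0][1] + B[1][1] = 10 + -4 = 6) = -6 (attained at k = 0)
  C[1][0] = min over k of (A[1][0] + B[0][0] = 1 + 0 = 1, A[1][1] + B[1][0] = 8 + 3 = 11) = 1 (attained at k = 0)
  C[1][1] = min over k of (A[1][0] + B[0][1] = 1 + -1 = 0, A[1][1] + B[1][1] = 8 + -4 = 4) = 0 (attained at k = 0)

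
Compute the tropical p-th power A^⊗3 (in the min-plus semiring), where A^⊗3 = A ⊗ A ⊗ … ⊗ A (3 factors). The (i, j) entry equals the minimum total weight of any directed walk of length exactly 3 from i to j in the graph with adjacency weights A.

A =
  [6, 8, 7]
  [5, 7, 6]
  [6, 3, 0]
A^⊗3 =
  [13, 10, 7]
  [12, 9, 6]
  [6, 3, 0]

Each entry (A^⊗3)_ij equals the minimum over all length-3 walks i = v_0 → v_1 → … → v_3 = j of Σ_t A[v_t][v_{t+1}]. For example, for (i, j) = (0, 2) we minimise over 9 possible intermediate vertex sequences; the minimum is 7, attained along the walk 0 → 2 → 2 → 2.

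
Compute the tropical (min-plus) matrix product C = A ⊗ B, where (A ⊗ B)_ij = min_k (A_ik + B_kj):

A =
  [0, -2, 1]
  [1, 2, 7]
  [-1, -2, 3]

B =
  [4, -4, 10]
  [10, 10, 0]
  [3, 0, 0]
A ⊗ B =
  [4, -4, -2]
  [5, -3, 2]
  [3, -5, -2]

Apply the min-plus product entry-by-entry:
  C[0][0] = min over k of (A[0][0] + B[0][0] = 0 + 4 = 4, A[0][1] + B[1][0] = -2 + 10 = 8, A[0][2] + B[2][0] = 1 + 3 = 4) = 4 (attained at k = 0)
  C[0][1] = min over k of (A[0][0] + B[0][1] = 0 + -4 = -4, A[0][1] + B[1][1] = -2 + 10 = 8, A[0][2] + B[2][1] = 1 + 0 = 1) = -4 (attained at k = 0)
  C[0][2] = min over k of (A[0][0] + B[0][2] = 0 + 10 = 10, A[0][1] + B[1][2] = -2 + 0 = -2, A[0][2] + B[2][2] = 1 + 0 = 1) = -2 (attained at k = 1)
  C[1][0] = min over k of (A[1][0] + B[0][0] = 1 + 4 = 5, A[1][1] + B[1][0] = 2 + 10 = 12, A[1][2] + B[2][0] = 7 + 3 = 10) = 5 (attained at k = 0)
  C[1][1] = min over k of (A[1][0] + B[0][1] = 1 + -4 = -3, A[1][1] + B[1][1] = 2 + 10 = 12, A[1][2] + B[2][1] = 7 + 0 = 7) = -3 (attained at k = 0)
  C[1][2] = min over k of (A[1][0] + B[0][2] = 1 + 10 = 11, A[1][1] + B[1][2] = 2 + 0 = 2, A[1][2] + B[2][2] = 7 + 0 = 7) = 2 (attained at k = 1)
  C[2][0] = min over k of (A[2][0] + B[0][0] = -1 + 4 = 3, A[2][1] + B[1][0] = -2 + 10 = 8, A[2][2] + B[2][0] = 3 + 3 = 6) = 3 (attained at k = 0)
  C[2][1] = min over k of (A[2][0] + B[0][1] = -1 + -4 = -5, A[2][1] + B[1][1] = -2 + 10 = 8, A[2][2] + B[2][1] = 3 + 0 = 3) = -5 (attained at k = 0)
  C[2][2] = min over k of (A[2][0] + B[0][2] = -1 + 10 = 9, A[2][1] + B[1][2] = -2 + 0 = -2, A[2][2] + B[2][2] = 3 + 0 = 3) = -2 (attained at k = 1)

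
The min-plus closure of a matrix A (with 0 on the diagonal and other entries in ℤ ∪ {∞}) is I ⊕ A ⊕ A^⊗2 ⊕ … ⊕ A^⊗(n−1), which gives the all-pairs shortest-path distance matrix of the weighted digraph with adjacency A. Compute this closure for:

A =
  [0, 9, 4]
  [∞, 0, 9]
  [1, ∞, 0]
Closure =
  [0, 9, 4]
  [10, 0, 9]
  [1, 10, 0]

This is the Floyd-Warshall all-pairs shortest-path computation. For each intermediate vertex k = 0, 1, …, 2, update dist[i][j] ← min(dist[i][j], dist[i][k] + dist[k][j]). The final matrix gives, for each (i, j), the minimum total weight of any directed path from i to j (possibly empty when i = j).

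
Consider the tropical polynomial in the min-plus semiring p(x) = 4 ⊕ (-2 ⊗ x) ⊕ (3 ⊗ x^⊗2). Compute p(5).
p(5) = 3

A tropical monomial a ⊗ x^⊗i evaluates to a + i · x. Evaluating each term at x = 5:
  Term 0 contributes 4 + 0 · 5 = 4
  Term 1 contributes -2 + 1 · 5 = 3
  Term 2 contributes 3 + 2 · 5 = 13
p(5) = ⊕ of these = min[4, 3, 13] = 3.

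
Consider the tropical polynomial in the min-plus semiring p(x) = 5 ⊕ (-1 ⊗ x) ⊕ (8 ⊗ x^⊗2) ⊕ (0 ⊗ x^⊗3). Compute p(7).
p(7) = 5

A tropical monomial a ⊗ x^⊗i evaluates to a + i · x. Evaluating each term at x = 7:
  Term 0 contributes 5 + 0 · 7 = 5
  Term 1 contributes -1 + 1 · 7 = 6
  Term 2 contributes 8 + 2 · 7 = 22
  Term 3 contributes 0 + 3 · 7 = 21
p(7) = ⊕ of these = min[5, 6, 22, 21] = 5.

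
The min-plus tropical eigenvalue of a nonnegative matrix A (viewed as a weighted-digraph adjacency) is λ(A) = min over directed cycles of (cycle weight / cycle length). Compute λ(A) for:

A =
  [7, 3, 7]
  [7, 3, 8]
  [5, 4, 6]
λ(A) = 3

Enumerate directed cycles and compute their means (weight / length). Sample:
  cycle 0 → 0: weight = 7, length = 1, mean = 7/1 ≈ 7.000
  cycle 1 → 1: weight = 3, length = 1, mean = 3/1 ≈ 3.000
  cycle 2 → 2: weight = 6, length = 1, mean = 6/1 ≈ 6.000
  cycle 0 → 1 → 0: weight = 10, length = 2, mean = 10/2 ≈ 5.000
  cycle 0 → 2 → 0: weight = 12, length = 2, mean = 12/2 ≈ 6.000
  cycle 1 → 0 → 1: weight = 10, length = 2, mean = 10/2 ≈ 5.000
Minimum mean = 3.000, attained e.g. along the cycle 1 → 1 with weight 3 and length 1. So λ(A) = 3/1 = 3.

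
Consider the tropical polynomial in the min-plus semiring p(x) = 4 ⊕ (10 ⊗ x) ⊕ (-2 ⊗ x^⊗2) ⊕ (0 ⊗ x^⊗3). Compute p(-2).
p(-2) = -6

A tropical monomial a ⊗ x^⊗i evaluates to a + i · x. Evaluating each term at x = -2:
  Term 0 contributes 4 + 0 · -2 = 4
  Term 1 contributes 10 + 1 · -2 = 8
  Term 2 contributes -2 + 2 · -2 = -6
  Term 3 contributes 0 + 3 · -2 = -6
p(-2) = ⊕ of these = min[4, 8, -6, -6] = -6.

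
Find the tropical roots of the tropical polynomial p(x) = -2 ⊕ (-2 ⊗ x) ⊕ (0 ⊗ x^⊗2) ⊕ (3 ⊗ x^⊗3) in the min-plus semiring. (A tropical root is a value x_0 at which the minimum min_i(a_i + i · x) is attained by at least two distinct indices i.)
Roots: {-3, -2, 0}

Each tropical root is a break point of the lower envelope of the lines y = a_i + i · x (there are 4 lines, with slopes 0, 1, ..., 3). Only the lines that attain the minimum somewhere contribute to roots; other lines are dominated. Here the surviving (envelope) indices are i = 3, i = 2, i = 1, i = 0.
Intersections between consecutive envelope lines give the roots: for adjacent envelope indices i < j the intersection is x = (a_i − a_j) / (j − i). Reading off the sorted break points: {-3, -2, 0}.
Verification: at each break x_0, at least two indices attain the minimum of min_i(a_i + i · x_0).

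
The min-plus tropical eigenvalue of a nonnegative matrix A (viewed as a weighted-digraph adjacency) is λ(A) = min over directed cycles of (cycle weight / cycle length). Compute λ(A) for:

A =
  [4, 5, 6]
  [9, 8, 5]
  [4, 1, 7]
λ(A) = 3

Enumerate directed cycles and compute their means (weight / length). Sample:
  cycle 0 → 0: weight = 4, length = 1, mean = 4/1 ≈ 4.000
  cycle 1 → 1: weight = 8, length = 1, mean = 8/1 ≈ 8.000
  cycle 2 → 2: weight = 7, length = 1, mean = 7/1 ≈ 7.000
  cycle 0 → 1 → 0: weight = 14, length = 2, mean = 14/2 ≈ 7.000
  cycle 0 → 2 → 0: weight = 10, length = 2, mean = 10/2 ≈ 5.000
  cycle 1 → 0 → 1: weight = 14, length = 2, mean = 14/2 ≈ 7.000
Minimum mean = 3.000, attained e.g. along the cycle 1 → 2 → 1 with weight 6 and length 2. So λ(A) = 6/2 = 3.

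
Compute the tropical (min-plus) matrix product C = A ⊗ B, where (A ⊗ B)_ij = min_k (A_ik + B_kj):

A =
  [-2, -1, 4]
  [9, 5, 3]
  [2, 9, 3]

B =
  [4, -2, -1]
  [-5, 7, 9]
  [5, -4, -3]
A ⊗ B =
  [-6, -4, -3]
  [0, -1, 0]
  [4, -1, 0]

Apply the min-plus product entry-by-entry:
  C[0][0] = min over k of (A[0][0] + B[0][0] = -2 + 4 = 2, A[0][1] + B[1][0] = -1 + -5 = -6, A[0][2] + B[2][0] = 4 + 5 = 9) = -6 (attained at k = 1)
  C[0][1] = min over k of (A[0][0] + B[0][1] = -2 + -2 = -4, A[0][1] + B[1][1] = -1 + 7 = 6, A[0][2] + B[2][1] = 4 + -4 = 0) = -4 (attained at k = 0)
  C[0][2] = min over k of (A[0][0] + B[0][2] = -2 + -1 = -3, A[0][1] + B[1][2] = -1 + 9 = 8, A[0][2] + B[2][2] = 4 + -3 = 1) = -3 (attained at k = 0)
  C[1][0] = min over k of (A[1][0] + B[0][0] = 9 + 4 = 13, A[1][1] + B[1][0] = 5 + -5 = 0, A[1][2] + B[2][0] = 3 + 5 = 8) = 0 (attained at k = 1)
  C[1][1] = min over k of (A[1][0] + B[0][1] = 9 + -2 = 7, A[1][1] + B[1][1] = 5 + 7 = 12, A[1][2] + B[2][1] = 3 + -4 = -1) = -1 (attained at k = 2)
  C[1][2] = min over k of (A[1][0] + B[0][2] = 9 + -1 = 8, A[1][1] + B[1][2] = 5 + 9 = 14, A[1][2] + B[2][2] = 3 + -3 = 0) = 0 (attained at k = 2)
  C[2][0] = min over k of (A[2][0] + B[0][0] = 2 + 4 = 6, A[2][1] + B[1][0] = 9 + -5 = 4, A[2][2] + B[2][0] = 3 + 5 = 8) = 4 (attained at k = 1)
  C[2][1] = min over k of (A[2][0] + B[0][1] = 2 + -2 = 0, A[2][1] + B[1][1] = 9 + 7 = 16, A[2][2] + B[2][1] = 3 + -4 = -1) = -1 (attained at k = 2)
  C[2][2] = min over k of (A[2][0] + B[0][2] = 2 + -1 = 1, A[2][1] + B[1][2] = 9 + 9 = 18, A[2][2] + B[2][2] = 3 + -3 = 0) = 0 (attained at k = 2)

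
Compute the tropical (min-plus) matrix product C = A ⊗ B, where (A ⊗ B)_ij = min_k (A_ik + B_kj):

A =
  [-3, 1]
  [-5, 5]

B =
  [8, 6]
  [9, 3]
A ⊗ B =
  [5, 3]
  [3, 1]

Apply the min-plus product entry-by-entry:
  C[0][0] = min over k of (A[0][0] + B[0][0] = -3 + 8 = 5, A[0][1] + B[1][0] = 1 + 9 = 10) = 5 (attained at k = 0)
  C[0][1] = min over k of (A[0][0] + B[0][1] = -3 + 6 = 3, A[0][1] + B[1][1] = 1 + 3 = 4) = 3 (attained at k = 0)
  C[1][0] = min over k of (A[1][0] + B[0][0] = -5 + 8 = 3, A[1][1] + B[1][0] = 5 + 9 = 14) = 3 (attained at k = 0)
  C[1][1] = min over k of (A[1][0] + B[0][1] = -5 + 6 = 1, A[1][1] + B[1][1] = 5 + 3 = 8) = 1 (attained at k = 0)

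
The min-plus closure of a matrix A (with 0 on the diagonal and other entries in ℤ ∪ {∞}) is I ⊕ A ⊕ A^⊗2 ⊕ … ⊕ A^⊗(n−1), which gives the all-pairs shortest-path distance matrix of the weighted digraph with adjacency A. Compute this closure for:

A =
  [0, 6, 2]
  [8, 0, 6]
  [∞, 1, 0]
Closure =
  [0, 3, 2]
  [8, 0, 6]
  [9, 1, 0]

This is the Floyd-Warshall all-pairs shortest-path computation. For each intermediate vertex k = 0, 1, …, 2, update dist[i][j] ← min(dist[i][j], dist[i][k] + dist[k][j]). The final matrix gives, for each (i, j), the minimum total weight of any directed path from i to j (possibly empty when i = j).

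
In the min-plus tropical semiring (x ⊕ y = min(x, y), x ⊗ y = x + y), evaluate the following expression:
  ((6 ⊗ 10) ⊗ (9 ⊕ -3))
((6 ⊗ 10) ⊗ (9 ⊕ -3)) = 13

Expand innermost to outermost. Recall ⊕ takes the minimum of its arguments and ⊗ takes their sum. Working out the expression ((6 ⊗ 10) ⊗ (9 ⊕ -3)) gives 13.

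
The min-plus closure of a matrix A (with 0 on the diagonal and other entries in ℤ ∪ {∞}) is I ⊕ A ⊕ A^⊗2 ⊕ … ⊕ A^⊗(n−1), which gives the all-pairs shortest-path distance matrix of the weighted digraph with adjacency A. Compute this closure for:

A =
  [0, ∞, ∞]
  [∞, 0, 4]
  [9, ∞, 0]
Closure =
  [0, ∞, ∞]
  [13, 0, 4]
  [9, ∞, 0]

This is the Floyd-Warshall all-pairs shortest-path computation. For each intermediate vertex k = 0, 1, …, 2, update dist[i][j] ← min(dist[i][j], dist[i][k] + dist[k][j]). The final matrix gives, for each (i, j), the minimum total weight of any directed path from i to j (possibly empty when i = j).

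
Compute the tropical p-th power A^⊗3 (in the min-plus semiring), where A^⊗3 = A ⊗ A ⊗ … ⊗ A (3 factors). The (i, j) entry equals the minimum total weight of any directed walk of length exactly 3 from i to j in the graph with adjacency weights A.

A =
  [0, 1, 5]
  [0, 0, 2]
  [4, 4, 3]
A^⊗3 =
  [0, 1, 3]
  [0, 0, 2]
  [4, 4, 6]

Each entry (A^⊗3)_ij equals the minimum over all length-3 walks i = v_0 → v_1 → … → v_3 = j of Σ_t A[v_t][v_{t+1}]. For example, for (i, j) = (0, 2) we minimise over 9 possible intermediate vertex sequences; the minimum is 3, attained along the walk 0 → 0 → 1 → 2.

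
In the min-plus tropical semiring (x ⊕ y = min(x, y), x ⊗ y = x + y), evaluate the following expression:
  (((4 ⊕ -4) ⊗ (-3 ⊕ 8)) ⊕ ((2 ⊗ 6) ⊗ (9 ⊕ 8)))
(((4 ⊕ -4) ⊗ (-3 ⊕ 8)) ⊕ ((2 ⊗ 6) ⊗ (9 ⊕ 8))) = -7

Expand innermost to outermost. Recall ⊕ takes the minimum of its arguments and ⊗ takes their sum. Working out the expression (((4 ⊕ -4) ⊗ (-3 ⊕ 8)) ⊕ ((2 ⊗ 6) ⊗ (9 ⊕ 8))) gives -7.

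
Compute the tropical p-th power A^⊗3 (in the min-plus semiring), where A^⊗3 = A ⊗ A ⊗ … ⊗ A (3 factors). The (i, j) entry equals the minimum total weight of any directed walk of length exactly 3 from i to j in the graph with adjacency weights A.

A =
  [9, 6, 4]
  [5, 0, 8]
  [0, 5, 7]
A^⊗3 =
  [11, 6, 8]
  [5, 0, 8]
  [4, 5, 11]

Each entry (A^⊗3)_ij equals the minimum over all length-3 walks i = v_0 → v_1 → … → v_3 = j of Σ_t A[v_t][v_{t+1}]. For example, for (i, j) = (0, 2) we minimise over 9 possible intermediate vertex sequences; the minimum is 8, attained along the walk 0 → 2 → 0 → 2.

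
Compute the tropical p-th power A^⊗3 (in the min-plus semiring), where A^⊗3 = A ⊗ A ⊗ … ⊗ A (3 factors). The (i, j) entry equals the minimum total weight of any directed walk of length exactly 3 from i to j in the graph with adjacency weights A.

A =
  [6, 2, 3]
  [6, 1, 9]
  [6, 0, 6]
A^⊗3 =
  [9, 4, 11]
  [8, 3, 10]
  [7, 2, 9]

Each entry (A^⊗3)_ij equals the minimum over all length-3 walks i = v_0 → v_1 → … → v_3 = j of Σ_t A[v_t][v_{t+1}]. For example, for (i, j) = (0, 2) we minimise over 9 possible intermediate vertex sequences; the minimum is 11, attained along the walk 0 → 1 → 0 → 2.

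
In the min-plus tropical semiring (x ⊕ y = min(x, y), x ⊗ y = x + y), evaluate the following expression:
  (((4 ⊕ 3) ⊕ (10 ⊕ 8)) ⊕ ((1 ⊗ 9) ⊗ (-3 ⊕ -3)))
(((4 ⊕ 3) ⊕ (10 ⊕ 8)) ⊕ ((1 ⊗ 9) ⊗ (-3 ⊕ -3))) = 3

Expand innermost to outermost. Recall ⊕ takes the minimum of its arguments and ⊗ takes their sum. Working out the expression (((4 ⊕ 3) ⊕ (10 ⊕ 8)) ⊕ ((1 ⊗ 9) ⊗ (-3 ⊕ -3))) gives 3.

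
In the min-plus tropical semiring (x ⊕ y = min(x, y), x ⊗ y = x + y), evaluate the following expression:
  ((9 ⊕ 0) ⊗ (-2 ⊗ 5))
((9 ⊕ 0) ⊗ (-2 ⊗ 5)) = 3

Expand innermost to outermost. Recall ⊕ takes the minimum of its arguments and ⊗ takes their sum. Working out the expression ((9 ⊕ 0) ⊗ (-2 ⊗ 5)) gives 3.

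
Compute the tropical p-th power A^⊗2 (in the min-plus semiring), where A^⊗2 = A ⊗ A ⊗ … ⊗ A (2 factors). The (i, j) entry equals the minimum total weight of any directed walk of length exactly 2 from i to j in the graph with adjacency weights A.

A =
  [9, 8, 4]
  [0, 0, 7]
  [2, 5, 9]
A^⊗2 =
  [6, 8, 13]
  [0, 0, 4]
  [5, 5, 6]

Each entry (A^⊗2)_ij equals the minimum over all length-2 walks i = v_0 → v_1 → … → v_2 = j of Σ_t A[v_t][v_{t+1}]. For example, for (i, j) = (0, 2) we minimise over 3 possible intermediate vertex sequences; the minimum is 13, attained along the walk 0 → 0 → 2.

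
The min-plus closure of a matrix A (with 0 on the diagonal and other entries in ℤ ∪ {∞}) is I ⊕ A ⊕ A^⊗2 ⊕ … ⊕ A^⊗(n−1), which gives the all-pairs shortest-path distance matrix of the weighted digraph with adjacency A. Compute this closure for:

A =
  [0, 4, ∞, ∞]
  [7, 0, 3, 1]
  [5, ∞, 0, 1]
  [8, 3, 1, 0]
Closure =
  [0, 4, 6, 5]
  [7, 0, 2, 1]
  [5, 4, 0, 1]
  [6, 3, 1, 0]

This is the Floyd-Warshall all-pairs shortest-path computation. For each intermediate vertex k = 0, 1, …, 3, update dist[i][j] ← min(dist[i][j], dist[i][k] + dist[k][j]). The final matrix gives, for each (i, j), the minimum total weight of any directed path from i to j (possibly empty when i = j).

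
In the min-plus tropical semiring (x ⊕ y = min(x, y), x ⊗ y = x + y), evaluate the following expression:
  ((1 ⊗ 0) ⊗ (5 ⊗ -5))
((1 ⊗ 0) ⊗ (5 ⊗ -5)) = 1

Expand innermost to outermost. Recall ⊕ takes the minimum of its arguments and ⊗ takes their sum. Working out the expression ((1 ⊗ 0) ⊗ (5 ⊗ -5)) gives 1.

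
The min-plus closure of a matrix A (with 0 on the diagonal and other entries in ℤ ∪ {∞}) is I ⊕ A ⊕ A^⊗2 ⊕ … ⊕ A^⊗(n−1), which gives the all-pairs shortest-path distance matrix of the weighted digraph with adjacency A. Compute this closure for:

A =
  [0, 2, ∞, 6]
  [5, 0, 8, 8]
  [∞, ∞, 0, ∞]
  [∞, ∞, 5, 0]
Closure =
  [0, 2, 10, 6]
  [5, 0, 8, 8]
  [∞, ∞, 0, ∞]
  [∞, ∞, 5, 0]

This is the Floyd-Warshall all-pairs shortest-path computation. For each intermediate vertex k = 0, 1, …, 3, update dist[i][j] ← min(dist[i][j], dist[i][k] + dist[k][j]). The final matrix gives, for each (i, j), the minimum total weight of any directed path from i to j (possibly empty when i = j).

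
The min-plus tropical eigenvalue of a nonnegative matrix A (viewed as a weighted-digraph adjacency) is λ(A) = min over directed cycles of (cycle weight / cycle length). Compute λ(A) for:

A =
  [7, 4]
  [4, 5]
λ(A) = 4

Enumerate directed cycles and compute their means (weight / length). Sample:
  cycle 0 → 0: weight = 7, length = 1, mean = 7/1 ≈ 7.000
  cycle 1 → 1: weight = 5, length = 1, mean = 5/1 ≈ 5.000
  cycle 0 → 1 → 0: weight = 8, length = 2, mean = 8/2 ≈ 4.000
  cycle 1 → 0 → 1: weight = 8, length = 2, mean = 8/2 ≈ 4.000
Minimum mean = 4.000, attained e.g. along the cycle 0 → 1 → 0 with weight 8 and length 2. So λ(A) = 8/2 = 4.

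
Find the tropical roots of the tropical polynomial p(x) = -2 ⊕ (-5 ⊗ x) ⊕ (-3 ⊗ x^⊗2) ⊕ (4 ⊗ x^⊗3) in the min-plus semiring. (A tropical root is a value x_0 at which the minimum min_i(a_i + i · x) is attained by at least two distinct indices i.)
Roots: {-7, -2, 3}

Each tropical root is a break point of the lower envelope of the lines y = a_i + i · x (there are 4 lines, with slopes 0, 1, ..., 3). Only the lines that attain the minimum somewhere contribute to roots; other lines are dominated. Here the surviving (envelope) indices are i = 3, i = 2, i = 1, i = 0.
Intersections between consecutive envelope lines give the roots: for adjacent envelope indices i < j the intersection is x = (a_i − a_j) / (j − i). Reading off the sorted break points: {-7, -2, 3}.
Verification: at each break x_0, at least two indices attain the minimum of min_i(a_i + i · x_0).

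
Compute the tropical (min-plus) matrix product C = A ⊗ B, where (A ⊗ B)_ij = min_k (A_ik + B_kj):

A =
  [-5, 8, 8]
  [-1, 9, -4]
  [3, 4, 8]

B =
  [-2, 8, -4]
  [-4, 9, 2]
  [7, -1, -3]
A ⊗ B =
  [-7, 3, -9]
  [-3, -5, -7]
  [0, 7, -1]

Apply the min-plus product entry-by-entry:
  C[0][0] = min over k of (A[0][0] + B[0][0] = -5 + -2 = -7, A[0][1] + B[1][0] = 8 + -4 = 4, A[0][2] + B[2][0] = 8 + 7 = 15) = -7 (attained at k = 0)
  C[0][1] = min over k of (A[0][0] + B[0][1] = -5 + 8 = 3, A[0][1] + B[1][1] = 8 + 9 = 17, A[0][2] + B[2][1] = 8 + -1 = 7) = 3 (attained at k = 0)
  C[0][2] = min over k of (A[0][0] + B[0][2] = -5 + -4 = -9, A[0][1] + B[1][2] = 8 + 2 = 10, A[0][2] + B[2][2] = 8 + -3 = 5) = -9 (attained at k = 0)
  C[1][0] = min over k of (A[1][0] + B[0][0] = -1 + -2 = -3, A[1][1] + B[1][0] = 9 + -4 = 5, A[1][2] + B[2][0] = -4 + 7 = 3) = -3 (attained at k = 0)
  C[1][1] = min over k of (A[1][0] + B[0][1] = -1 + 8 = 7, A[1][1] + B[1][1] = 9 + 9 = 18, A[1][2] + B[2][1] = -4 + -1 = -5) = -5 (attained at k = 2)
  C[1][2] = min over k of (A[1][0] + B[0][2] = -1 + -4 = -5, A[1][1] + B[1][2] = 9 + 2 = 11, A[1][2] + B[2][2] = -4 + -3 = -7) = -7 (attained at k = 2)
  C[2][0] = min over k of (A[2][0] + B[0][0] = 3 + -2 = 1, A[2][1] + B[1][0] = 4 + -4 = 0, A[2][2] + B[2][0] = 8 + 7 = 15) = 0 (attained at k = 1)
  C[2][1] = min over k of (A[2][0] + B[0][1] = 3 + 8 = 11, A[2][1] + B[1][1] = 4 + 9 = 13, A[2][2] + B[2][1] = 8 + -1 = 7) = 7 (attained at k = 2)
  C[2][2] = min over k of (A[2][0] + B[0][2] = 3 + -4 = -1, A[2][1] + B[1][2] = 4 + 2 = 6, A[2][2] + B[2][2] = 8 + -3 = 5) = -1 (attained at k = 0)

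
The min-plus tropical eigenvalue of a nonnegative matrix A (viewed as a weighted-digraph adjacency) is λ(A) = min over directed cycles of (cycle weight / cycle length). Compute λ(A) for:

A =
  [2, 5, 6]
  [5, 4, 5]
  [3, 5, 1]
λ(A) = 1

Enumerate directed cycles and compute their means (weight / length). Sample:
  cycle 0 → 0: weight = 2, length = 1, mean = 2/1 ≈ 2.000
  cycle 1 → 1: weight = 4, length = 1, mean = 4/1 ≈ 4.000
  cycle 2 → 2: weight = 1, length = 1, mean = 1/1 ≈ 1.000
  cycle 0 → 1 → 0: weight = 10, length = 2, mean = 10/2 ≈ 5.000
  cycle 0 → 2 → 0: weight = 9, length = 2, mean = 9/2 ≈ 4.500
  cycle 1 → 0 → 1: weight = 10, length = 2, mean = 10/2 ≈ 5.000
Minimum mean = 1.000, attained e.g. along the cycle 2 → 2 with weight 1 and length 1. So λ(A) = 1/1 = 1.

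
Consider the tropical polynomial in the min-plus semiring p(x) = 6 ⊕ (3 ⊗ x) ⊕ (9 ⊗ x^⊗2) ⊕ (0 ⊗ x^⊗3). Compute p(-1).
p(-1) = -3

A tropical monomial a ⊗ x^⊗i evaluates to a + i · x. Evaluating each term at x = -1:
  Term 0 contributes 6 + 0 · -1 = 6
  Term 1 contributes 3 + 1 · -1 = 2
  Term 2 contributes 9 + 2 · -1 = 7
  Term 3 contributes 0 + 3 · -1 = -3
p(-1) = ⊕ of these = min[6, 2, 7, -3] = -3.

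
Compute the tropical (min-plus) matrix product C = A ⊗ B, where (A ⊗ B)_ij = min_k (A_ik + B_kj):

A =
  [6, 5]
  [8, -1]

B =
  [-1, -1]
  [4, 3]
A ⊗ B =
  [5, 5]
  [3, 2]

Apply the min-plus product entry-by-entry:
  C[0][0] = min over k of (A[0][0] + B[0][0] = 6 + -1 = 5, A[0][1] + B[1][0] = 5 + 4 = 9) = 5 (attained at k = 0)
  C[0][1] = min over k of (A[0][0] + B[0][1] = 6 + -1 = 5, A[0][1] + B[1][1] = 5 + 3 = 8) = 5 (attained at k = 0)
  C[1][0] = min over k of (A[1][0] + B[0][0] = 8 + -1 = 7, A[1][1] + B[1][0] = -1 + 4 = 3) = 3 (attained at k = 1)
  C[1][1] = min over k of (A[1][0] + B[0][1] = 8 + -1 = 7, A[1][1] + B[1][1] = -1 + 3 = 2) = 2 (attained at k = 1)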